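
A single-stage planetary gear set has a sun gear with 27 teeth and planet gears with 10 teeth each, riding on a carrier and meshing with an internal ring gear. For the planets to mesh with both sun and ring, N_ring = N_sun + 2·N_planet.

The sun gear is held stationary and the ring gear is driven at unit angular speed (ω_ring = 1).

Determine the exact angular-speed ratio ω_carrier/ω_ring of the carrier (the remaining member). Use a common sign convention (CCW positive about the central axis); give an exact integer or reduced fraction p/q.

N_ring = 27 + 2·10 = 47
27(ω_s−ω_c) = −47(ω_r−ω_c),  ω_s=0, ω_r=1
27(0−ω_c) = −47(1−ω_c)  ⇒  74ω_c = 47  ⇒  ω_c = 47/74
ω_c/ω_r = 47/74

47/74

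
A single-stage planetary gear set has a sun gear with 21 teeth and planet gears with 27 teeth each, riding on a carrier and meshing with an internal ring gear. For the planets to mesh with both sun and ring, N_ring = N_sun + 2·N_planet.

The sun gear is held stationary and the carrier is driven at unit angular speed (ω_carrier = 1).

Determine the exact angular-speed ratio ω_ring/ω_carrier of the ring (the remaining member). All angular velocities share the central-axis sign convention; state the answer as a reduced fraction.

32/25

N_ring = 21 + 2·27 = 75
21(ω_s−ω_c) = −75(ω_r−ω_c),  ω_s=0, ω_c=1
ω_r = 1 − (21/75)(0−1) = 32/25
ω_r/ω_c = 32/25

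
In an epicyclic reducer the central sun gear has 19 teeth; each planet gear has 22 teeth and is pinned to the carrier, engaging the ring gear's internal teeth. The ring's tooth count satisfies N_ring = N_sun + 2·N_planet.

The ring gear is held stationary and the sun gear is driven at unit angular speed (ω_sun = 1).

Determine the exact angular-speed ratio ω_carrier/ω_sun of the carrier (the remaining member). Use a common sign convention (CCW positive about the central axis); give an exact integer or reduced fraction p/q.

19/82

N_ring = 19 + 2·22 = 63
19(ω_s−ω_c) = −63(ω_r−ω_c),  ω_r=0, ω_s=1
19(1−ω_c) = −63(0−ω_c)  ⇒  82ω_c = 19  ⇒  ω_c = 19/82
ω_c/ω_s = 19/82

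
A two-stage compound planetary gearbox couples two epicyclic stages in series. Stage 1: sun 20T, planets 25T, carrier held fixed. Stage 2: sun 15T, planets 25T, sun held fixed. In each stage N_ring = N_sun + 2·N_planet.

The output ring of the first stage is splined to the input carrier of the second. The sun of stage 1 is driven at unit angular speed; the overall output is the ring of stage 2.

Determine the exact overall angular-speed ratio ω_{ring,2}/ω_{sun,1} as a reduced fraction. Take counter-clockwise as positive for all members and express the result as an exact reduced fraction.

Stage 1: N_ring = 20 + 2·25 = 70
Stage 1: 20(ω_s−ω_c) = −70(ω_r−ω_c),  ω_c=0, ω_s=1
Stage 1: ω_r = 0 − (20/70)(1−0) = -2/7
  ⇒ ω_r¹/ω_s¹ = -2/7
Stage 2: N_ring = 15 + 2·25 = 65
Stage 2: 15(ω_s−ω_c) = −65(ω_r−ω_c),  ω_s=0, ω_c=1
Stage 2: ω_r = 1 − (15/65)(0−1) = 16/13
  ⇒ ω_r²/ω_c² = 16/13
Coupling ω_c² = ω_r¹ ⇒ overall = -2/7 × 16/13 = -32/91

-32/91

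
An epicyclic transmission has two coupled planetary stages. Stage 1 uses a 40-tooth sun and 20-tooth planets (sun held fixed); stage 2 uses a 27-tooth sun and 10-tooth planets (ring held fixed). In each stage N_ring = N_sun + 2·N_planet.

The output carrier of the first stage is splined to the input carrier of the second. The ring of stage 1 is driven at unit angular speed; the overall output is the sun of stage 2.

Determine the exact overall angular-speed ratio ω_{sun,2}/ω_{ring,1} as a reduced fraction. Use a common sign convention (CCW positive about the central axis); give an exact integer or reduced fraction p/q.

148/81

Stage 1: N_ring = 40 + 2·20 = 80
Stage 1: 40(ω_s−ω_c) = −80(ω_r−ω_c),  ω_s=0, ω_r=1
Stage 1: 40(0−ω_c) = −80(1−ω_c)  ⇒  120ω_c = 80  ⇒  ω_c = 2/3
  ⇒ ω_c¹/ω_r¹ = 2/3
Stage 2: N_ring = 27 + 2·10 = 47
Stage 2: 27(ω_s−ω_c) = −47(ω_r−ω_c),  ω_r=0, ω_c=1
Stage 2: ω_s = 1 − (47/27)(0−1) = 74/27
  ⇒ ω_s²/ω_c² = 74/27
Coupling ω_c² = ω_c¹ ⇒ overall = 2/3 × 74/27 = 148/81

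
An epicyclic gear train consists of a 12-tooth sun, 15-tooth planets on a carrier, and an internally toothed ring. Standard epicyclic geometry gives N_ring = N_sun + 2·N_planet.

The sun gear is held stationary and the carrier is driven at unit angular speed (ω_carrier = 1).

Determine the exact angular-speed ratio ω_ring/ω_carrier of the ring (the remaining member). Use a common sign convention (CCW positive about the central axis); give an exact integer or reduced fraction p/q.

9/7

N_ring = 12 + 2·15 = 42
12(ω_s−ω_c) = −42(ω_r−ω_c),  ω_s=0, ω_c=1
ω_r = 1 − (12/42)(0−1) = 9/7
ω_r/ω_c = 9/7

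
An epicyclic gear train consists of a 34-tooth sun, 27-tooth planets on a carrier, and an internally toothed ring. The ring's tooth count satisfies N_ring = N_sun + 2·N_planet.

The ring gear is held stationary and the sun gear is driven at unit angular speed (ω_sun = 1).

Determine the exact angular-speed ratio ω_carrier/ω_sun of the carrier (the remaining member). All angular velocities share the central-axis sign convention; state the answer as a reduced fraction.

N_ring = 34 + 2·27 = 88
34(ω_s−ω_c) = −88(ω_r−ω_c),  ω_r=0, ω_s=1
34(1−ω_c) = −88(0−ω_c)  ⇒  122ω_c = 34  ⇒  ω_c = 17/61
ω_c/ω_s = 17/61

17/61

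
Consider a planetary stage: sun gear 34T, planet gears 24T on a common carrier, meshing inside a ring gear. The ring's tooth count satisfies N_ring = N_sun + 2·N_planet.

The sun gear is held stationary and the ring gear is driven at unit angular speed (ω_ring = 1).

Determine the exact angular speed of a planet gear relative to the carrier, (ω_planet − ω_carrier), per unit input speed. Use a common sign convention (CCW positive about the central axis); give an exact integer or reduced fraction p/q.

N_ring = 34 + 2·24 = 82
34(ω_s−ω_c) = −82(ω_r−ω_c),  ω_s=0, ω_r=1
34(0−ω_c) = −82(1−ω_c)  ⇒  116ω_c = 82  ⇒  ω_c = 41/58
sun–planet: 34·(0−41/58) = −24·(ω_p−ω_c)  ⇒  ω_p−ω_c = −(34/24)·(-41/58) = 697/696

697/696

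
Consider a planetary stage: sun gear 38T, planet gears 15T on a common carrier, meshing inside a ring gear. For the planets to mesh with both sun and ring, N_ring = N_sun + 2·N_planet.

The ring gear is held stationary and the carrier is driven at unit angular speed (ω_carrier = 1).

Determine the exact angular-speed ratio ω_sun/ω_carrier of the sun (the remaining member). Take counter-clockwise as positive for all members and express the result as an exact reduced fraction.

53/19

N_ring = 38 + 2·15 = 68
38(ω_s−ω_c) = −68(ω_r−ω_c),  ω_r=0, ω_c=1
ω_s = 1 − (68/38)(0−1) = 53/19
ω_s/ω_c = 53/19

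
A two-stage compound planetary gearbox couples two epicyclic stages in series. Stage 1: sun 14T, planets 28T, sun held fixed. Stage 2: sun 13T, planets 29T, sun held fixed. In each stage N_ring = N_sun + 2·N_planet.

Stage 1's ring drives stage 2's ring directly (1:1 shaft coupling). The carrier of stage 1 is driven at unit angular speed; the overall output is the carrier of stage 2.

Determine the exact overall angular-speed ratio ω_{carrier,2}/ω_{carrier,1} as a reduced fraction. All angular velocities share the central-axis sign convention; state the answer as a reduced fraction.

Stage 1: N_ring = 14 + 2·28 = 70
Stage 1: 14(ω_s−ω_c) = −70(ω_r−ω_c),  ω_s=0, ω_c=1
Stage 1: ω_r = 1 − (14/70)(0−1) = 6/5
  ⇒ ω_r¹/ω_c¹ = 6/5
Stage 2: N_ring = 13 + 2·29 = 71
Stage 2: 13(ω_s−ω_c) = −71(ω_r−ω_c),  ω_s=0, ω_r=1
Stage 2: 13(0−ω_c) = −71(1−ω_c)  ⇒  84ω_c = 71  ⇒  ω_c = 71/84
  ⇒ ω_c²/ω_r² = 71/84
Coupling ω_r² = ω_r¹ ⇒ overall = 6/5 × 71/84 = 71/70

71/70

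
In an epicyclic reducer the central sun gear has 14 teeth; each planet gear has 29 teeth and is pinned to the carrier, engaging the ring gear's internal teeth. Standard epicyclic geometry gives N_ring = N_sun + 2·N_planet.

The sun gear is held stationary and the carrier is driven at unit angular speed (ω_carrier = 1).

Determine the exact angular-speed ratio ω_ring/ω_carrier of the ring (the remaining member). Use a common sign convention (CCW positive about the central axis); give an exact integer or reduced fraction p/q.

43/36

N_ring = 14 + 2·29 = 72
14(ω_s−ω_c) = −72(ω_r−ω_c),  ω_s=0, ω_c=1
ω_r = 1 − (14/72)(0−1) = 43/36
ω_r/ω_c = 43/36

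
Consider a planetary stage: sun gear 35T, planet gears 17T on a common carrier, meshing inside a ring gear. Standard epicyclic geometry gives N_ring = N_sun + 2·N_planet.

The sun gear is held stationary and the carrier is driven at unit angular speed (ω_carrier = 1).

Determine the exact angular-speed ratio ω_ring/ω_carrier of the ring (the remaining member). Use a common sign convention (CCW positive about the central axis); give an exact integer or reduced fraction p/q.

N_ring = 35 + 2·17 = 69
35(ω_s−ω_c) = −69(ω_r−ω_c),  ω_s=0, ω_c=1
ω_r = 1 − (35/69)(0−1) = 104/69
ω_r/ω_c = 104/69

104/69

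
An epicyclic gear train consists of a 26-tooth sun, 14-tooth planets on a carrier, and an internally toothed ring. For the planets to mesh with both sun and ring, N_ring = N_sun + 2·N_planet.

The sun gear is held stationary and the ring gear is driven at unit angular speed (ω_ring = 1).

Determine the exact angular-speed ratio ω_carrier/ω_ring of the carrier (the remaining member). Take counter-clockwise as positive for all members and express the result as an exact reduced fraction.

27/40

N_ring = 26 + 2·14 = 54
26(ω_s−ω_c) = −54(ω_r−ω_c),  ω_s=0, ω_r=1
26(0−ω_c) = −54(1−ω_c)  ⇒  80ω_c = 54  ⇒  ω_c = 27/40
ω_c/ω_r = 27/40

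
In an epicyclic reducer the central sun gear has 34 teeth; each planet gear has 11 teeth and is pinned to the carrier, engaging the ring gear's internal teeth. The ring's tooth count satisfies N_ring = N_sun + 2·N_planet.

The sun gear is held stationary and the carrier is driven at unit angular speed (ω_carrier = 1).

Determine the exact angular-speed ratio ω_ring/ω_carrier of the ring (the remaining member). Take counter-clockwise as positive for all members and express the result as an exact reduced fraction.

45/28

N_ring = 34 + 2·11 = 56
34(ω_s−ω_c) = −56(ω_r−ω_c),  ω_s=0, ω_c=1
ω_r = 1 − (34/56)(0−1) = 45/28
ω_r/ω_c = 45/28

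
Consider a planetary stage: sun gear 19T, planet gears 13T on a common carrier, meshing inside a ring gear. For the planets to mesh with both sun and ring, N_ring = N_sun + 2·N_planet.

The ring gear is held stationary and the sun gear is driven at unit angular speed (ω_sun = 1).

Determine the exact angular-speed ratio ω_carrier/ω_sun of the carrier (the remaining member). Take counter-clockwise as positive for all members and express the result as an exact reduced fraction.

N_ring = 19 + 2·13 = 45
19(ω_s−ω_c) = −45(ω_r−ω_c),  ω_r=0, ω_s=1
19(1−ω_c) = −45(0−ω_c)  ⇒  64ω_c = 19  ⇒  ω_c = 19/64
ω_c/ω_s = 19/64

19/64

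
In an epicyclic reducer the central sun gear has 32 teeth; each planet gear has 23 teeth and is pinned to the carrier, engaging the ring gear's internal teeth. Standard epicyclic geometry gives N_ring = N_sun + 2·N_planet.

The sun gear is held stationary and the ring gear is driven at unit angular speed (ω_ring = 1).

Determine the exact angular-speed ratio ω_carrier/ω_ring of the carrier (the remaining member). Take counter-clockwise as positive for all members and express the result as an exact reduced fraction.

N_ring = 32 + 2·23 = 78
32(ω_s−ω_c) = −78(ω_r−ω_c),  ω_s=0, ω_r=1
32(0−ω_c) = −78(1−ω_c)  ⇒  110ω_c = 78  ⇒  ω_c = 39/55
ω_c/ω_r = 39/55

39/55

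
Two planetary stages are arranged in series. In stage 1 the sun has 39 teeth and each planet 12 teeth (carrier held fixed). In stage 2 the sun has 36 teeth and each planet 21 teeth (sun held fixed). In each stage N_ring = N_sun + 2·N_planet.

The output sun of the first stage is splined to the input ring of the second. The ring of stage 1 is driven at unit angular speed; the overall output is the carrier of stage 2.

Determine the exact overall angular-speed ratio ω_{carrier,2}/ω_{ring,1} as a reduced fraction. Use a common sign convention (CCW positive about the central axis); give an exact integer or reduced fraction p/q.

Stage 1: N_ring = 39 + 2·12 = 63
Stage 1: 39(ω_s−ω_c) = −63(ω_r−ω_c),  ω_c=0, ω_r=1
Stage 1: ω_s = 0 − (63/39)(1−0) = -21/13
  ⇒ ω_s¹/ω_r¹ = -21/13
Stage 2: N_ring = 36 + 2·21 = 78
Stage 2: 36(ω_s−ω_c) = −78(ω_r−ω_c),  ω_s=0, ω_r=1
Stage 2: 36(0−ω_c) = −78(1−ω_c)  ⇒  114ω_c = 78  ⇒  ω_c = 13/19
  ⇒ ω_c²/ω_r² = 13/19
Coupling ω_r² = ω_s¹ ⇒ overall = -21/13 × 13/19 = -21/19

-21/19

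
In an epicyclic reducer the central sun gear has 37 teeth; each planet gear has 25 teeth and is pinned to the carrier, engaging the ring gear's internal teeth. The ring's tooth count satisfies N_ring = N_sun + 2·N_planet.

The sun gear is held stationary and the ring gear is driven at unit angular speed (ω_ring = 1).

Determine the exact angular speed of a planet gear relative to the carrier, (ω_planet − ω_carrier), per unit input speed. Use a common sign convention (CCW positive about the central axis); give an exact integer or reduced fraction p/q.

3219/3100

N_ring = 37 + 2·25 = 87
37(ω_s−ω_c) = −87(ω_r−ω_c),  ω_s=0, ω_r=1
37(0−ω_c) = −87(1−ω_c)  ⇒  124ω_c = 87  ⇒  ω_c = 87/124
sun–planet: 37·(0−87/124) = −25·(ω_p−ω_c)  ⇒  ω_p−ω_c = −(37/25)·(-87/124) = 3219/3100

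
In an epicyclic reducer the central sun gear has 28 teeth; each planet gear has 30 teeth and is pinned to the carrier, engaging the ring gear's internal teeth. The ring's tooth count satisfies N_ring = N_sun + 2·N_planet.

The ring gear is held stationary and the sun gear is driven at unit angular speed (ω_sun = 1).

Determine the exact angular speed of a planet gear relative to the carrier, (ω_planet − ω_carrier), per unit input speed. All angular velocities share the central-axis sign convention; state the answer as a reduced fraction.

-308/435

N_ring = 28 + 2·30 = 88
28(ω_s−ω_c) = −88(ω_r−ω_c),  ω_r=0, ω_s=1
28(1−ω_c) = −88(0−ω_c)  ⇒  116ω_c = 28  ⇒  ω_c = 7/29
sun–planet: 28·(1−7/29) = −30·(ω_p−ω_c)  ⇒  ω_p−ω_c = −(28/30)·(22/29) = -308/435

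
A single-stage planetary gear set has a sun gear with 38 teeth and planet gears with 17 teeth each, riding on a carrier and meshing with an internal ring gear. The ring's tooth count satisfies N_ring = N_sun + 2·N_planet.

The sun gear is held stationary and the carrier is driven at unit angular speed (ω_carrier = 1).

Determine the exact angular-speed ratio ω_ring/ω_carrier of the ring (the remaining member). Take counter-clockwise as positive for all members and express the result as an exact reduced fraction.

55/36

N_ring = 38 + 2·17 = 72
38(ω_s−ω_c) = −72(ω_r−ω_c),  ω_s=0, ω_c=1
ω_r = 1 − (38/72)(0−1) = 55/36
ω_r/ω_c = 55/36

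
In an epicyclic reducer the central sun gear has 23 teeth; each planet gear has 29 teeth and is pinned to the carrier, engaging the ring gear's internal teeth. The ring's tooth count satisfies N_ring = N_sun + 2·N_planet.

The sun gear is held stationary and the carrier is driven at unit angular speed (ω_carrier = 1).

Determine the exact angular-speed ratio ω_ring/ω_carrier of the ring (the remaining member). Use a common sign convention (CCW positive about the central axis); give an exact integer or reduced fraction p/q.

104/81

N_ring = 23 + 2·29 = 81
23(ω_s−ω_c) = −81(ω_r−ω_c),  ω_s=0, ω_c=1
ω_r = 1 − (23/81)(0−1) = 104/81
ω_r/ω_c = 104/81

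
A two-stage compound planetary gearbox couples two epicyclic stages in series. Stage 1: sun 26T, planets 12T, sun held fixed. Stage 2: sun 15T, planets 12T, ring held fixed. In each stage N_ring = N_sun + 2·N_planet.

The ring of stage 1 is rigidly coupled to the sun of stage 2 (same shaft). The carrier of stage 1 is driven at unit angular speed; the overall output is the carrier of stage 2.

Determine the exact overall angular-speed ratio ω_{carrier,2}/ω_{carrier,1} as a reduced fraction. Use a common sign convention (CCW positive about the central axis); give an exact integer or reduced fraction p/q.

Stage 1: N_ring = 26 + 2·12 = 50
Stage 1: 26(ω_s−ω_c) = −50(ω_r−ω_c),  ω_s=0, ω_c=1
Stage 1: ω_r = 1 − (26/50)(0−1) = 38/25
  ⇒ ω_r¹/ω_c¹ = 38/25
Stage 2: N_ring = 15 + 2·12 = 39
Stage 2: 15(ω_s−ω_c) = −39(ω_r−ω_c),  ω_r=0, ω_s=1
Stage 2: 15(1−ω_c) = −39(0−ω_c)  ⇒  54ω_c = 15  ⇒  ω_c = 5/18
  ⇒ ω_c²/ω_s² = 5/18
Coupling ω_s² = ω_r¹ ⇒ overall = 38/25 × 5/18 = 19/45

19/45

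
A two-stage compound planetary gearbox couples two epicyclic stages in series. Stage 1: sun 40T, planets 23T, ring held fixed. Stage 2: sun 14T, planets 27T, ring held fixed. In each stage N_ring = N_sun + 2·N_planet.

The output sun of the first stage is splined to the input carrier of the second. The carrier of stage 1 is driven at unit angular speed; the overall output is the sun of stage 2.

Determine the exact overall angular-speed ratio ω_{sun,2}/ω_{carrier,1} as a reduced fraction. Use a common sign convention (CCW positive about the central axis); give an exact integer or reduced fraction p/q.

Stage 1: N_ring = 40 + 2·23 = 86
Stage 1: 40(ω_s−ω_c) = −86(ω_r−ω_c),  ω_r=0, ω_c=1
Stage 1: ω_s = 1 − (86/40)(0−1) = 63/20
  ⇒ ω_s¹/ω_c¹ = 63/20
Stage 2: N_ring = 14 + 2·27 = 68
Stage 2: 14(ω_s−ω_c) = −68(ω_r−ω_c),  ω_r=0, ω_c=1
Stage 2: ω_s = 1 − (68/14)(0−1) = 41/7
  ⇒ ω_s²/ω_c² = 41/7
Coupling ω_c² = ω_s¹ ⇒ overall = 63/20 × 41/7 = 369/20

369/20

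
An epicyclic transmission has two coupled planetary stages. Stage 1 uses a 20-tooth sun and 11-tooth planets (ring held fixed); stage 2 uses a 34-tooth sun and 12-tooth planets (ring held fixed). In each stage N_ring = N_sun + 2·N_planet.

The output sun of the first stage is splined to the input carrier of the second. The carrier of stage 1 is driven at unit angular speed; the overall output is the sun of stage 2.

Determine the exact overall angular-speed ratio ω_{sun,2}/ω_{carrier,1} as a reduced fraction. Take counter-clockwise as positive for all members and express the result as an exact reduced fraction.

Stage 1: N_ring = 20 + 2·11 = 42
Stage 1: 20(ω_s−ω_c) = −42(ω_r−ω_c),  ω_r=0, ω_c=1
Stage 1: ω_s = 1 − (42/20)(0−1) = 31/10
  ⇒ ω_s¹/ω_c¹ = 31/10
Stage 2: N_ring = 34 + 2·12 = 58
Stage 2: 34(ω_s−ω_c) = −58(ω_r−ω_c),  ω_r=0, ω_c=1
Stage 2: ω_s = 1 − (58/34)(0−1) = 46/17
  ⇒ ω_s²/ω_c² = 46/17
Coupling ω_c² = ω_s¹ ⇒ overall = 31/10 × 46/17 = 713/85

713/85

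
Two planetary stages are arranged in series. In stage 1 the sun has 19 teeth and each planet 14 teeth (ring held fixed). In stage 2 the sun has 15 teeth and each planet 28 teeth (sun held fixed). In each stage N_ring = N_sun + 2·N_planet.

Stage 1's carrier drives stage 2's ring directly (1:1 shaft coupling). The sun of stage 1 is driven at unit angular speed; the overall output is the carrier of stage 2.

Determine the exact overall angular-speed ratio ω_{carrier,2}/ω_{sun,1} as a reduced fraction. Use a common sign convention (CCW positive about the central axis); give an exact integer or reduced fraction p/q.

Stage 1: N_ring = 19 + 2·14 = 47
Stage 1: 19(ω_s−ω_c) = −47(ω_r−ω_c),  ω_r=0, ω_s=1
Stage 1: 19(1−ω_c) = −47(0−ω_c)  ⇒  66ω_c = 19  ⇒  ω_c = 19/66
  ⇒ ω_c¹/ω_s¹ = 19/66
Stage 2: N_ring = 15 + 2·28 = 71
Stage 2: 15(ω_s−ω_c) = −71(ω_r−ω_c),  ω_s=0, ω_r=1
Stage 2: 15(0−ω_c) = −71(1−ω_c)  ⇒  86ω_c = 71  ⇒  ω_c = 71/86
  ⇒ ω_c²/ω_r² = 71/86
Coupling ω_r² = ω_c¹ ⇒ overall = 19/66 × 71/86 = 1349/5676

1349/5676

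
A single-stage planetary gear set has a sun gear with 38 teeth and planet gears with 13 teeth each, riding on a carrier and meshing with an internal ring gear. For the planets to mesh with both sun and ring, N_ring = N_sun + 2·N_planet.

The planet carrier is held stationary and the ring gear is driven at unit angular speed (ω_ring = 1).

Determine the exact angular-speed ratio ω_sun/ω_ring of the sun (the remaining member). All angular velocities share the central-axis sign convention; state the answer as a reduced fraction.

-32/19

N_ring = 38 + 2·13 = 64
38(ω_s−ω_c) = −64(ω_r−ω_c),  ω_c=0, ω_r=1
ω_s = 0 − (64/38)(1−0) = -32/19
ω_s/ω_r = -32/19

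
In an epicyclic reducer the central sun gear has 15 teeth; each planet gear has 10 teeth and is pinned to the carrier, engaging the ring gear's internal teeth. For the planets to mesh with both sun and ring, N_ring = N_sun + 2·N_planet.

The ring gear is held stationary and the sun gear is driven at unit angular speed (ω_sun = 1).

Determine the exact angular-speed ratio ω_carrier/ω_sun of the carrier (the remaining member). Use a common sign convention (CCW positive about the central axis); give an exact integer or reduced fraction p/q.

3/10

N_ring = 15 + 2·10 = 35
15(ω_s−ω_c) = −35(ω_r−ω_c),  ω_r=0, ω_s=1
15(1−ω_c) = −35(0−ω_c)  ⇒  50ω_c = 15  ⇒  ω_c = 3/10
ω_c/ω_s = 3/10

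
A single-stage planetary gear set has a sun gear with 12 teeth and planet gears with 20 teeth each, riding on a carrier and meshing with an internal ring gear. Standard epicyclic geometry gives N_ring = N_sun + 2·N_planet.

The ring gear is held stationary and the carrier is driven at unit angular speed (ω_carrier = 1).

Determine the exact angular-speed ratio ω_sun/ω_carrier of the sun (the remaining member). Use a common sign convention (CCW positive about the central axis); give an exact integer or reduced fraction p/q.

N_ring = 12 + 2·20 = 52
12(ω_s−ω_c) = −52(ω_r−ω_c),  ω_r=0, ω_c=1
ω_s = 1 − (52/12)(0−1) = 16/3
ω_s/ω_c = 16/3

16/3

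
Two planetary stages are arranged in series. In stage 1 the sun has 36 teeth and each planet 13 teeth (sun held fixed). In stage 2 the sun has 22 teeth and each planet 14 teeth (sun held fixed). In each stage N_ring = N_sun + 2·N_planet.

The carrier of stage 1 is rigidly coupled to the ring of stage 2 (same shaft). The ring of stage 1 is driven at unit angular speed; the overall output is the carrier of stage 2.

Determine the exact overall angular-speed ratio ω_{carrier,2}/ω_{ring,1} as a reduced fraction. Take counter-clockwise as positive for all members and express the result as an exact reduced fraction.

775/1764

Stage 1: N_ring = 36 + 2·13 = 62
Stage 1: 36(ω_s−ω_c) = −62(ω_r−ω_c),  ω_s=0, ω_r=1
Stage 1: 36(0−ω_c) = −62(1−ω_c)  ⇒  98ω_c = 62  ⇒  ω_c = 31/49
  ⇒ ω_c¹/ω_r¹ = 31/49
Stage 2: N_ring = 22 + 2·14 = 50
Stage 2: 22(ω_s−ω_c) = −50(ω_r−ω_c),  ω_s=0, ω_r=1
Stage 2: 22(0−ω_c) = −50(1−ω_c)  ⇒  72ω_c = 50  ⇒  ω_c = 25/36
  ⇒ ω_c²/ω_r² = 25/36
Coupling ω_r² = ω_c¹ ⇒ overall = 31/49 × 25/36 = 775/1764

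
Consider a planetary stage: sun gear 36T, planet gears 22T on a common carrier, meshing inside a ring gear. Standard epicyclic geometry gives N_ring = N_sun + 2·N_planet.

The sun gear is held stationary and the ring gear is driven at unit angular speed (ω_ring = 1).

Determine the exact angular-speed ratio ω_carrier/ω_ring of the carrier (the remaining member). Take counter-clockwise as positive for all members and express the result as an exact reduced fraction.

N_ring = 36 + 2·22 = 80
36(ω_s−ω_c) = −80(ω_r−ω_c),  ω_s=0, ω_r=1
36(0−ω_c) = −80(1−ω_c)  ⇒  116ω_c = 80  ⇒  ω_c = 20/29
ω_c/ω_r = 20/29

20/29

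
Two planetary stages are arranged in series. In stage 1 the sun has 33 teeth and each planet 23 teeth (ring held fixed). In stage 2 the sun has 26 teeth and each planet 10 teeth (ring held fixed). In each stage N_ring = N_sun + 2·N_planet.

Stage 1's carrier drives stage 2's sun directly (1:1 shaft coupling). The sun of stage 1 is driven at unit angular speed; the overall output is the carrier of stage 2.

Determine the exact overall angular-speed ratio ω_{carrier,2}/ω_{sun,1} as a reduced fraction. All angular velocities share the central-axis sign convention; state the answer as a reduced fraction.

Stage 1: N_ring = 33 + 2·23 = 79
Stage 1: 33(ω_s−ω_c) = −79(ω_r−ω_c),  ω_r=0, ω_s=1
Stage 1: 33(1−ω_c) = −79(0−ω_c)  ⇒  112ω_c = 33  ⇒  ω_c = 33/112
  ⇒ ω_c¹/ω_s¹ = 33/112
Stage 2: N_ring = 26 + 2·10 = 46
Stage 2: 26(ω_s−ω_c) = −46(ω_r−ω_c),  ω_r=0, ω_s=1
Stage 2: 26(1−ω_c) = −46(0−ω_c)  ⇒  72ω_c = 26  ⇒  ω_c = 13/36
  ⇒ ω_c²/ω_s² = 13/36
Coupling ω_s² = ω_c¹ ⇒ overall = 33/112 × 13/36 = 143/1344

143/1344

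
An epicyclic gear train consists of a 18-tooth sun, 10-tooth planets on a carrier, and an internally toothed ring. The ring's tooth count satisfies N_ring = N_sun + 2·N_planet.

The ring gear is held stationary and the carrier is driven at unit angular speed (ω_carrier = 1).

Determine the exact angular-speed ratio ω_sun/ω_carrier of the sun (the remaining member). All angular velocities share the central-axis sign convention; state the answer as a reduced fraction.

28/9

N_ring = 18 + 2·10 = 38
18(ω_s−ω_c) = −38(ω_r−ω_c),  ω_r=0, ω_c=1
ω_s = 1 − (38/18)(0−1) = 28/9
ω_s/ω_c = 28/9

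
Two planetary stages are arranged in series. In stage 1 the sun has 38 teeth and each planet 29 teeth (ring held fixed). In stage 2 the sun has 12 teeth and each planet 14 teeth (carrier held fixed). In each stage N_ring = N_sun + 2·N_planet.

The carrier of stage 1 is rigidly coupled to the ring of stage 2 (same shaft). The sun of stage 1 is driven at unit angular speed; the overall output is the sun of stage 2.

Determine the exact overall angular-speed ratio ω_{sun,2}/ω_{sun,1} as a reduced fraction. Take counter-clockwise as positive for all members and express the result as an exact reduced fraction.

-190/201

Stage 1: N_ring = 38 + 2·29 = 96
Stage 1: 38(ω_s−ω_c) = −96(ω_r−ω_c),  ω_r=0, ω_s=1
Stage 1: 38(1−ω_c) = −96(0−ω_c)  ⇒  134ω_c = 38  ⇒  ω_c = 19/67
  ⇒ ω_c¹/ω_s¹ = 19/67
Stage 2: N_ring = 12 + 2·14 = 40
Stage 2: 12(ω_s−ω_c) = −40(ω_r−ω_c),  ω_c=0, ω_r=1
Stage 2: ω_s = 0 − (40/12)(1−0) = -10/3
  ⇒ ω_s²/ω_r² = -10/3
Coupling ω_r² = ω_c¹ ⇒ overall = 19/67 × -10/3 = -190/201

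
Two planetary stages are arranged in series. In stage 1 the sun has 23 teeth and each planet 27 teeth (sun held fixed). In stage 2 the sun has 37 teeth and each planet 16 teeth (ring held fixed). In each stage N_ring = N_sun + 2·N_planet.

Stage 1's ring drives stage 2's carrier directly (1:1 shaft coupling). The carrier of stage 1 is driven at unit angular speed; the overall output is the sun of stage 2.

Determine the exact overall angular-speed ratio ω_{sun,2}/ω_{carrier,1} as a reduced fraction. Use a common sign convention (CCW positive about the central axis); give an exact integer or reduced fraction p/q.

10600/2849

Stage 1: N_ring = 23 + 2·27 = 77
Stage 1: 23(ω_s−ω_c) = −77(ω_r−ω_c),  ω_s=0, ω_c=1
Stage 1: ω_r = 1 − (23/77)(0−1) = 100/77
  ⇒ ω_r¹/ω_c¹ = 100/77
Stage 2: N_ring = 37 + 2·16 = 69
Stage 2: 37(ω_s−ω_c) = −69(ω_r−ω_c),  ω_r=0, ω_c=1
Stage 2: ω_s = 1 − (69/37)(0−1) = 106/37
  ⇒ ω_s²/ω_c² = 106/37
Coupling ω_c² = ω_r¹ ⇒ overall = 100/77 × 106/37 = 10600/2849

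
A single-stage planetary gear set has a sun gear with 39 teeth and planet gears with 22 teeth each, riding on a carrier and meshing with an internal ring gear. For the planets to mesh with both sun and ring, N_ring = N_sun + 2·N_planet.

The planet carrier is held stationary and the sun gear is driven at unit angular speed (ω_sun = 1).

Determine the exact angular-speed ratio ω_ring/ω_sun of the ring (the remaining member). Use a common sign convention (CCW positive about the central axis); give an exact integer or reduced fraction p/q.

N_ring = 39 + 2·22 = 83
39(ω_s−ω_c) = −83(ω_r−ω_c),  ω_c=0, ω_s=1
ω_r = 0 − (39/83)(1−0) = -39/83
ω_r/ω_s = -39/83

-39/83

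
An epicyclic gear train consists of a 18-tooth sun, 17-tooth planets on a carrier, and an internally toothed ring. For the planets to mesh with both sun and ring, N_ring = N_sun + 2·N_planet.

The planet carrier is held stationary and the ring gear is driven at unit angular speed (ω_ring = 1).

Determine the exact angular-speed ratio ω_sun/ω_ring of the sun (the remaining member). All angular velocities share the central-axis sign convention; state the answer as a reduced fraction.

N_ring = 18 + 2·17 = 52
18(ω_s−ω_c) = −52(ω_r−ω_c),  ω_c=0, ω_r=1
ω_s = 0 − (52/18)(1−0) = -26/9
ω_s/ω_r = -26/9

-26/9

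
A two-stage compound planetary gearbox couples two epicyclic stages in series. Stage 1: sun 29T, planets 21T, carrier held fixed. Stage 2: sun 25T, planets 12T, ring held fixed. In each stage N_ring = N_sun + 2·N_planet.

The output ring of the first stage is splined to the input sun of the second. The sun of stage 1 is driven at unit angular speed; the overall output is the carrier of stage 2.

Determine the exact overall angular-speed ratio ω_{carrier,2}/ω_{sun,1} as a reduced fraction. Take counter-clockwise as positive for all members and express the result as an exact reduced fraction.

Stage 1: N_ring = 29 + 2·21 = 71
Stage 1: 29(ω_s−ω_c) = −71(ω_r−ω_c),  ω_c=0, ω_s=1
Stage 1: ω_r = 0 − (29/71)(1−0) = -29/71
  ⇒ ω_r¹/ω_s¹ = -29/71
Stage 2: N_ring = 25 + 2·12 = 49
Stage 2: 25(ω_s−ω_c) = −49(ω_r−ω_c),  ω_r=0, ω_s=1
Stage 2: 25(1−ω_c) = −49(0−ω_c)  ⇒  74ω_c = 25  ⇒  ω_c = 25/74
  ⇒ ω_c²/ω_s² = 25/74
Coupling ω_s² = ω_r¹ ⇒ overall = -29/71 × 25/74 = -725/5254

-725/5254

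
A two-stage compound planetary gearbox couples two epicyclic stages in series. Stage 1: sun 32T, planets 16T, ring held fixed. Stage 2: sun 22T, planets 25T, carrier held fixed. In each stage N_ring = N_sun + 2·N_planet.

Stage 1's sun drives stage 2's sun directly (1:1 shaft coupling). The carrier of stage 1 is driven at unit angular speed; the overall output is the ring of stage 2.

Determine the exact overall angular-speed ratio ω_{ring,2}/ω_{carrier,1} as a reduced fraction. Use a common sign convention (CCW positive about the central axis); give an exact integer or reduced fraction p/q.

-11/12

Stage 1: N_ring = 32 + 2·16 = 64
Stage 1: 32(ω_s−ω_c) = −64(ω_r−ω_c),  ω_r=0, ω_c=1
Stage 1: ω_s = 1 − (64/32)(0−1) = 3
  ⇒ ω_s¹/ω_c¹ = 3
Stage 2: N_ring = 22 + 2·25 = 72
Stage 2: 22(ω_s−ω_c) = −72(ω_r−ω_c),  ω_c=0, ω_s=1
Stage 2: ω_r = 0 − (22/72)(1−0) = -11/36
  ⇒ ω_r²/ω_s² = -11/36
Coupling ω_s² = ω_s¹ ⇒ overall = 3 × -11/36 = -11/12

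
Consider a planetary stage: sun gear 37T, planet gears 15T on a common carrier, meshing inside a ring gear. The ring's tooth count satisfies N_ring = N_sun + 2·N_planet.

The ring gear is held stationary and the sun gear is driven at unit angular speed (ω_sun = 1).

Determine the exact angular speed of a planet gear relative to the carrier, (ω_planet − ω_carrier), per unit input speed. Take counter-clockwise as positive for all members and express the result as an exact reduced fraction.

-2479/1560

N_ring = 37 + 2·15 = 67
37(ω_s−ω_c) = −67(ω_r−ω_c),  ω_r=0, ω_s=1
37(1−ω_c) = −67(0−ω_c)  ⇒  104ω_c = 37  ⇒  ω_c = 37/104
sun–planet: 37·(1−37/104) = −15·(ω_p−ω_c)  ⇒  ω_p−ω_c = −(37/15)·(67/104) = -2479/1560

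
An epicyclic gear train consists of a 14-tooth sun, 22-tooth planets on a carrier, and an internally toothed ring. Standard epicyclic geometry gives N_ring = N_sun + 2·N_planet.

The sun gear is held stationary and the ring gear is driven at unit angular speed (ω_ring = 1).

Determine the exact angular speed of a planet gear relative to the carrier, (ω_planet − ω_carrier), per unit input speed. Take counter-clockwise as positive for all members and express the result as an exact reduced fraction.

N_ring = 14 + 2·22 = 58
14(ω_s−ω_c) = −58(ω_r−ω_c),  ω_s=0, ω_r=1
14(0−ω_c) = −58(1−ω_c)  ⇒  72ω_c = 58  ⇒  ω_c = 29/36
sun–planet: 14·(0−29/36) = −22·(ω_p−ω_c)  ⇒  ω_p−ω_c = −(14/22)·(-29/36) = 203/396

203/396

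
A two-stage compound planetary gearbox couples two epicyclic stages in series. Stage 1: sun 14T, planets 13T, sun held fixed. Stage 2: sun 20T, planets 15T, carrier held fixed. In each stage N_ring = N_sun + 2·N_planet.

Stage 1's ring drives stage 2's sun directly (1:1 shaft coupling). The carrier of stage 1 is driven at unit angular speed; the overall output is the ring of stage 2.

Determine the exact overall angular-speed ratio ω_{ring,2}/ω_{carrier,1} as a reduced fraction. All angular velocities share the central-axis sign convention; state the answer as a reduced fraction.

Stage 1: N_ring = 14 + 2·13 = 40
Stage 1: 14(ω_s−ω_c) = −40(ω_r−ω_c),  ω_s=0, ω_c=1
Stage 1: ω_r = 1 − (14/40)(0−1) = 27/20
  ⇒ ω_r¹/ω_c¹ = 27/20
Stage 2: N_ring = 20 + 2·15 = 50
Stage 2: 20(ω_s−ω_c) = −50(ω_r−ω_c),  ω_c=0, ω_s=1
Stage 2: ω_r = 0 − (20/50)(1−0) = -2/5
  ⇒ ω_r²/ω_s² = -2/5
Coupling ω_s² = ω_r¹ ⇒ overall = 27/20 × -2/5 = -27/50

-27/50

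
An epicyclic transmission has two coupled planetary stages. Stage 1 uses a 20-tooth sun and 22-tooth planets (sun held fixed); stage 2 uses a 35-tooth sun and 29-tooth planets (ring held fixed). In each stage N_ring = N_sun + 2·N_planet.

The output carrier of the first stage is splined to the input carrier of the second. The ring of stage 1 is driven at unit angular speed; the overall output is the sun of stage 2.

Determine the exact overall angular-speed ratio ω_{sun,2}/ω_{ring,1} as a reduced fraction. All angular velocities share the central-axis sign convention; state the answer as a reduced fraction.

2048/735

Stage 1: N_ring = 20 + 2·22 = 64
Stage 1: 20(ω_s−ω_c) = −64(ω_r−ω_c),  ω_s=0, ω_r=1
Stage 1: 20(0−ω_c) = −64(1−ω_c)  ⇒  84ω_c = 64  ⇒  ω_c = 16/21
  ⇒ ω_c¹/ω_r¹ = 16/21
Stage 2: N_ring = 35 + 2·29 = 93
Stage 2: 35(ω_s−ω_c) = −93(ω_r−ω_c),  ω_r=0, ω_c=1
Stage 2: ω_s = 1 − (93/35)(0−1) = 128/35
  ⇒ ω_s²/ω_c² = 128/35
Coupling ω_c² = ω_c¹ ⇒ overall = 16/21 × 128/35 = 2048/735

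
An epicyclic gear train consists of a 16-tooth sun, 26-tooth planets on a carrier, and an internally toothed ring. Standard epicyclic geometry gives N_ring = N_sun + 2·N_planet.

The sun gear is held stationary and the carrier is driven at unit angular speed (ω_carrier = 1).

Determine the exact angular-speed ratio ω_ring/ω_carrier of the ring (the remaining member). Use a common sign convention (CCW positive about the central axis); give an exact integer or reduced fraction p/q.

21/17

N_ring = 16 + 2·26 = 68
16(ω_s−ω_c) = −68(ω_r−ω_c),  ω_s=0, ω_c=1
ω_r = 1 − (16/68)(0−1) = 21/17
ω_r/ω_c = 21/17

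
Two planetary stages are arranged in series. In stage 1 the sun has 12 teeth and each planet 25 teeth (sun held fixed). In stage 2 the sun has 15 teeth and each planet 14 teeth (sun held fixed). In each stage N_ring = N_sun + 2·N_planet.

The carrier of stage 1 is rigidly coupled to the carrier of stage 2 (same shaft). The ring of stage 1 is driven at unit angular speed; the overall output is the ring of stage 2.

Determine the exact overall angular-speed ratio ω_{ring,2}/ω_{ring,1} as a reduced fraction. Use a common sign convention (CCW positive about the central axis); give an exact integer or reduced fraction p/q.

Stage 1: N_ring = 12 + 2·25 = 62
Stage 1: 12(ω_s−ω_c) = −62(ω_r−ω_c),  ω_s=0, ω_r=1
Stage 1: 12(0−ω_c) = −62(1−ω_c)  ⇒  74ω_c = 62  ⇒  ω_c = 31/37
  ⇒ ω_c¹/ω_r¹ = 31/37
Stage 2: N_ring = 15 + 2·14 = 43
Stage 2: 15(ω_s−ω_c) = −43(ω_r−ω_c),  ω_s=0, ω_c=1
Stage 2: ω_r = 1 − (15/43)(0−1) = 58/43
  ⇒ ω_r²/ω_c² = 58/43
Coupling ω_c² = ω_c¹ ⇒ overall = 31/37 × 58/43 = 1798/1591

1798/1591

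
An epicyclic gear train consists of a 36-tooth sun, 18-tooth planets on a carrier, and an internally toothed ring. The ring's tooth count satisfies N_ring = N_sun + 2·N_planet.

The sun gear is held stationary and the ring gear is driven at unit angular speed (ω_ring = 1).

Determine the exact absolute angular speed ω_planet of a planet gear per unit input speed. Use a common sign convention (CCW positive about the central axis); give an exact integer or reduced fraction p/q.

2

N_ring = 36 + 2·18 = 72
36(ω_s−ω_c) = −72(ω_r−ω_c),  ω_s=0, ω_r=1
36(0−ω_c) = −72(1−ω_c)  ⇒  108ω_c = 72  ⇒  ω_c = 2/3
sun–planet: 36·(0−2/3) = −18·(ω_p−ω_c)  ⇒  ω_p−ω_c = −(36/18)·(-2/3) = 4/3
ω_p = 2/3 + 4/3 = 2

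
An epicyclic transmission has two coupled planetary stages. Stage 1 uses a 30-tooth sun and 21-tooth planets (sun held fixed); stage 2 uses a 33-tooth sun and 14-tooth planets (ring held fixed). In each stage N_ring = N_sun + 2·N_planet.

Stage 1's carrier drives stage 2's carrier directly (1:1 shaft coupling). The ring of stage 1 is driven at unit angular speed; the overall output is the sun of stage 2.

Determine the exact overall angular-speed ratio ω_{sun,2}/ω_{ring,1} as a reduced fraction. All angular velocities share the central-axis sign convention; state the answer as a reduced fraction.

376/187

Stage 1: N_ring = 30 + 2·21 = 72
Stage 1: 30(ω_s−ω_c) = −72(ω_r−ω_c),  ω_s=0, ω_r=1
Stage 1: 30(0−ω_c) = −72(1−ω_c)  ⇒  102ω_c = 72  ⇒  ω_c = 12/17
  ⇒ ω_c¹/ω_r¹ = 12/17
Stage 2: N_ring = 33 + 2·14 = 61
Stage 2: 33(ω_s−ω_c) = −61(ω_r−ω_c),  ω_r=0, ω_c=1
Stage 2: ω_s = 1 − (61/33)(0−1) = 94/33
  ⇒ ω_s²/ω_c² = 94/33
Coupling ω_c² = ω_c¹ ⇒ overall = 12/17 × 94/33 = 376/187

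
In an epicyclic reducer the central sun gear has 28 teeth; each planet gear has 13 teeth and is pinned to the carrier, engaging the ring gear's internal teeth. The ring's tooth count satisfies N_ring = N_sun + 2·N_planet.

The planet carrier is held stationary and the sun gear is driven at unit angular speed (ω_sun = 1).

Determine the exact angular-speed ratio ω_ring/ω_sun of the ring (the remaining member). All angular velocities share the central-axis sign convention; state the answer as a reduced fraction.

-14/27

N_ring = 28 + 2·13 = 54
28(ω_s−ω_c) = −54(ω_r−ω_c),  ω_c=0, ω_s=1
ω_r = 0 − (28/54)(1−0) = -14/27
ω_r/ω_s = -14/27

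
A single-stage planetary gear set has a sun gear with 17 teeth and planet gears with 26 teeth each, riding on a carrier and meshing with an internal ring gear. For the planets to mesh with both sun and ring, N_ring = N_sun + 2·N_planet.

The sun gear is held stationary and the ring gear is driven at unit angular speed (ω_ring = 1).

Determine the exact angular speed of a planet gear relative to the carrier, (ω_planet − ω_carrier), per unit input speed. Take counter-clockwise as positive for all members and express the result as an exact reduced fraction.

N_ring = 17 + 2·26 = 69
17(ω_s−ω_c) = −69(ω_r−ω_c),  ω_s=0, ω_r=1
17(0−ω_c) = −69(1−ω_c)  ⇒  86ω_c = 69  ⇒  ω_c = 69/86
sun–planet: 17·(0−69/86) = −26·(ω_p−ω_c)  ⇒  ω_p−ω_c = −(17/26)·(-69/86) = 1173/2236

1173/2236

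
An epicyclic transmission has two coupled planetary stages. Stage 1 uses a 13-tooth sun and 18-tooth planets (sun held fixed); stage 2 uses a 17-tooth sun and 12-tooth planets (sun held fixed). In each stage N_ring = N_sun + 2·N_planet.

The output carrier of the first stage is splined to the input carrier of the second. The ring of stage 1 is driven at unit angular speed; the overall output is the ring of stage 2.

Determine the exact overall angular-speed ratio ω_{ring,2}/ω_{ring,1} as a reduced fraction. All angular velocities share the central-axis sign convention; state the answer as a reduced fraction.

1421/1271

Stage 1: N_ring = 13 + 2·18 = 49
Stage 1: 13(ω_s−ω_c) = −49(ω_r−ω_c),  ω_s=0, ω_r=1
Stage 1: 13(0−ω_c) = −49(1−ω_c)  ⇒  62ω_c = 49  ⇒  ω_c = 49/62
  ⇒ ω_c¹/ω_r¹ = 49/62
Stage 2: N_ring = 17 + 2·12 = 41
Stage 2: 17(ω_s−ω_c) = −41(ω_r−ω_c),  ω_s=0, ω_c=1
Stage 2: ω_r = 1 − (17/41)(0−1) = 58/41
  ⇒ ω_r²/ω_c² = 58/41
Coupling ω_c² = ω_c¹ ⇒ overall = 49/62 × 58/41 = 1421/1271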